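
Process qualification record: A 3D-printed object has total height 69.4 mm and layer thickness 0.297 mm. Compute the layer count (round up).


Layers = ceil(69.4/0.297) = 234


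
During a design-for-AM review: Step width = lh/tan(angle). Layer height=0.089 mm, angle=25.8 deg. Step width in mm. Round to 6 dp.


step = 0.089 / tan(25.8) = 0.184105 mm


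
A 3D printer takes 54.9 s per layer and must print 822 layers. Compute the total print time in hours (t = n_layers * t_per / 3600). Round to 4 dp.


t = 822 * 54.9 / 3600 = 12.5355 hrs


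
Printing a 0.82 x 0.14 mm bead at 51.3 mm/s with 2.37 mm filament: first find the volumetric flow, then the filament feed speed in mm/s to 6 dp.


Q = 0.82 * 0.14 * 51.3 = 5.88924 mm^3/s
A_fil = pi*(2.37/2)^2 = 4.41150294 mm^2
v_feed = 5.88924 / 4.41150294 = 1.334974 mm/s


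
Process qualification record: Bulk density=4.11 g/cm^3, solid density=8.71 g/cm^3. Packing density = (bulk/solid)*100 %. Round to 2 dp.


Packing = (4.11/8.71)*100 = 47.19 %


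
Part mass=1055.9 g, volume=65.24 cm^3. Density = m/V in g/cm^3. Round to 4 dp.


rho = 1055.9 / 65.24 = 16.1849 g/cm^3


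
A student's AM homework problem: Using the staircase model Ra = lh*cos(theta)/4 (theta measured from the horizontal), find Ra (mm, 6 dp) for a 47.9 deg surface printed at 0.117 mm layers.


Ra = 0.117 * cos(47.9) / 4 = 0.01961 mm


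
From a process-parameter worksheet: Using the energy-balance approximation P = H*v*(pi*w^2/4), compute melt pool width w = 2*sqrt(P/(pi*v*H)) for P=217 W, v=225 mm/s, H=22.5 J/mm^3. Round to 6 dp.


w = 2*sqrt(217/(pi*225*22.5)) = 0.233616 mm


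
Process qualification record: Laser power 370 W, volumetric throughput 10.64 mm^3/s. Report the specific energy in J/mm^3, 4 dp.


SE = 370 / 10.64 = 34.7744 J/mm^3


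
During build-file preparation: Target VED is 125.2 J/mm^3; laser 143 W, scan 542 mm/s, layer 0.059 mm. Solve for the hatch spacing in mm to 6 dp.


h = 143 / (125.2*542*0.059) = 0.035717 mm


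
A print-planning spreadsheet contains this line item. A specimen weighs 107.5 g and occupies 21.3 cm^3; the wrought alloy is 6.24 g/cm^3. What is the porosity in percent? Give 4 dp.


rho_part = 107.5 / 21.3 = 5.04694836 g/cm^3
Porosity = (1 - 5.04694836/6.24)*100 = 19.1194 %


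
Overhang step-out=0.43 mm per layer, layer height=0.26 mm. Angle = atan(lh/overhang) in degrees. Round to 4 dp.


angle = atan(0.26/0.43) = 31.1593 degrees


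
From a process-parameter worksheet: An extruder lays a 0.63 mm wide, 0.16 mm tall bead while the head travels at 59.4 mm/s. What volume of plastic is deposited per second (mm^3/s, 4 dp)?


Rate = 0.63 * 0.16 * 59.4 = 5.9875 mm^3/s


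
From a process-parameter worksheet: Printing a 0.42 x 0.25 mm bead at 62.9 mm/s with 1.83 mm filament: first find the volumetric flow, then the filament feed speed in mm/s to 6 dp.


Q = 0.42 * 0.25 * 62.9 = 6.6045 mm^3/s
A_fil = pi*(1.83/2)^2 = 2.63021991 mm^2
v_feed = 6.6045 / 2.63021991 = 2.511007 mm/s


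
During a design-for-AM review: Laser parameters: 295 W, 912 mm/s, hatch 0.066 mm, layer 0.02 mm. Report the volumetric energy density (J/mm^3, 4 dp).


E = 295 / (912*0.066*0.02) = 245.0492 J/mm^3


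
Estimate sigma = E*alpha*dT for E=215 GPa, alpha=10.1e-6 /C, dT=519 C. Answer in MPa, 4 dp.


sigma = 215*1000 * 10.1e-6 * 519 = 1127.0085 MPa


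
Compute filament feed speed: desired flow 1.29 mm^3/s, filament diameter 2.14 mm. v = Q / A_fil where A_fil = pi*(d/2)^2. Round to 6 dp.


A = pi*(2.14/2)^2 = 3.596809
v = 1.29 / 3.596809 = 0.358651 mm/s


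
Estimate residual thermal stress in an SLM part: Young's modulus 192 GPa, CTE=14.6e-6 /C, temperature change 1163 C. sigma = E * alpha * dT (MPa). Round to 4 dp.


sigma = 192*1000 * 14.6e-6 * 1163 = 3260.1216 MPa


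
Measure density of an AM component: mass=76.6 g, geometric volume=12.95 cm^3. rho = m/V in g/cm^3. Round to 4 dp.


rho = 76.6 / 12.95 = 5.9151 g/cm^3


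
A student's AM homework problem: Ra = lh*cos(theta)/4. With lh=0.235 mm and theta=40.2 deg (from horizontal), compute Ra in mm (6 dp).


Ra = 0.235 * cos(40.2) / 4 = 0.044873 mm


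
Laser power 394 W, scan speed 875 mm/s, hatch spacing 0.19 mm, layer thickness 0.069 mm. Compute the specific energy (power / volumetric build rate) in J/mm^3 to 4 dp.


Build rate = 875 * 0.19 * 0.069 = 11.47125 mm^3/s
SE = 394 / 11.47125 = 34.3467 J/mm^3


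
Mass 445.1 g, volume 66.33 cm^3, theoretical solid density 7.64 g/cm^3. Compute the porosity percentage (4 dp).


rho_part = 445.1 / 66.33 = 6.71038746 g/cm^3
Porosity = (1 - 6.71038746/7.64)*100 = 12.1677 %


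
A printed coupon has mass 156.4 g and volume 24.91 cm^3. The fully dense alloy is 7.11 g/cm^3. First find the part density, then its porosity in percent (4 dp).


rho_part = 156.4 / 24.91 = 6.27860297 g/cm^3
Porosity = (1 - 6.27860297/7.11)*100 = 11.6933 %


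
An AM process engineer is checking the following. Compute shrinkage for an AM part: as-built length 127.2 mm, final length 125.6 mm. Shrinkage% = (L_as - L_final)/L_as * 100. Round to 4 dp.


Shrinkage = ((127.2-125.6)/127.2)*100 = 1.2579 %


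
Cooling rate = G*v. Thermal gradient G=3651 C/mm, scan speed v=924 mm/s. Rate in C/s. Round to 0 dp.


CR = 3651 * 924 = 3373524 C/s


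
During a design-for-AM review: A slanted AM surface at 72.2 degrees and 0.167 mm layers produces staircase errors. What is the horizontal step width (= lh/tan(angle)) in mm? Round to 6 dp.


step = 0.167 / tan(72.2) = 0.053618 mm


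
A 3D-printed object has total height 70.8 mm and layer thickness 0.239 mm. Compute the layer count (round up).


Layers = ceil(70.8/0.239) = 297


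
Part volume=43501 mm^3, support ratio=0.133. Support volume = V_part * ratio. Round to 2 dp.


V_support = 43501 * 0.133 = 5785.63 mm^3


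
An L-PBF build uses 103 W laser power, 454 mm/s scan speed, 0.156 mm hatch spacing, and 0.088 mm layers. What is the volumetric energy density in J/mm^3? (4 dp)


E = 103 / (454*0.156*0.088) = 16.5262 J/mm^3


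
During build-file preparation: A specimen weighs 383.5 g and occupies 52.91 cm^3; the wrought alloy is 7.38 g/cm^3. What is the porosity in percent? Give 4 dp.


rho_part = 383.5 / 52.91 = 7.24815725 g/cm^3
Porosity = (1 - 7.24815725/7.38)*100 = 1.7865 %


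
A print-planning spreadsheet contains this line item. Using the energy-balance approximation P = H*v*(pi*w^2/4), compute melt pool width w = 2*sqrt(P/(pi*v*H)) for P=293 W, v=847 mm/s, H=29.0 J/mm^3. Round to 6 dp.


w = 2*sqrt(293/(pi*847*29.0)) = 0.123239 mm


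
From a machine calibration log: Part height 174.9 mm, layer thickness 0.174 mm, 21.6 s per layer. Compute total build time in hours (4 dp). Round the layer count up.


Layers = ceil(174.9/0.174) = 1006
t = 1006 * 21.6 / 3600 = 6.036 hrs


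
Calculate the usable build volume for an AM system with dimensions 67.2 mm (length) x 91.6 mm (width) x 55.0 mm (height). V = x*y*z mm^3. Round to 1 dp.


V = 67.2 * 91.6 * 55.0 = 338553.6 mm^3


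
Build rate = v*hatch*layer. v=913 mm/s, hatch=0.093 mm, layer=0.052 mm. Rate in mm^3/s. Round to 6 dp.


Rate = 913 * 0.093 * 0.052 = 4.415268 mm^3/s


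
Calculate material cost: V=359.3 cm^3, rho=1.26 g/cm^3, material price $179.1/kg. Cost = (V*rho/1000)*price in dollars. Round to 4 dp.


Mass = 359.3*1.26/1000 = 0.452718 kg
Cost = 0.452718 * 179.1 = 81.0818 $


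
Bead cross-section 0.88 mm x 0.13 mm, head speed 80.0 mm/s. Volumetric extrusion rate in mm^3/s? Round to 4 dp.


Rate = 0.88 * 0.13 * 80.0 = 9.152 mm^3/s


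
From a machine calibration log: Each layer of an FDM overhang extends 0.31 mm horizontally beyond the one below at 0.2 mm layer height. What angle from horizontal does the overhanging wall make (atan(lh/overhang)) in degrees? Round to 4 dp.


angle = atan(0.2/0.31) = 32.8285 degrees


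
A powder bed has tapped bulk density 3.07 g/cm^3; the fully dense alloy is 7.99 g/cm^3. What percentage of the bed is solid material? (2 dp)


Packing = (3.07/7.99)*100 = 38.42 %


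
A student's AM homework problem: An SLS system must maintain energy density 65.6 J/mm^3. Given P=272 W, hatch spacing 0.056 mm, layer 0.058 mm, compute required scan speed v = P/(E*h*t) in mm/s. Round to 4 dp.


v = 272 / (65.6*0.056*0.058) = 1276.583 mm/s


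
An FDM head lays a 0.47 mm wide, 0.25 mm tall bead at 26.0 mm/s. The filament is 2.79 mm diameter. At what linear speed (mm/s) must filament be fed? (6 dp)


Q = 0.47 * 0.25 * 26.0 = 3.055 mm^3/s
A_fil = pi*(2.79/2)^2 = 6.11361784 mm^2
v_feed = 3.055 / 6.11361784 = 0.499704 mm/s


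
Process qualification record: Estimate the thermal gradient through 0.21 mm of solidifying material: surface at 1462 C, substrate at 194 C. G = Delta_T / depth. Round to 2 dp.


G = (1462-194)/0.21 = 6038.1 C/mm


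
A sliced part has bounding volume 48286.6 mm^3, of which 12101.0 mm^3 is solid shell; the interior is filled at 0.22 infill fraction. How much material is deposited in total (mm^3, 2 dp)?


V_infill = (48286.6 - 12101.0) * 0.22 = 7960.83
V_total = 12101.0 + 7960.83 = 20061.83 mm^3


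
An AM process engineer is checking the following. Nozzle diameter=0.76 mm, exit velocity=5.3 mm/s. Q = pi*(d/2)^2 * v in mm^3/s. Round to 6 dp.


A = pi*(0.76/2)^2 = 0.45364598 mm^2
Q = 0.45364598 * 5.3 = 2.404324 mm^3/s


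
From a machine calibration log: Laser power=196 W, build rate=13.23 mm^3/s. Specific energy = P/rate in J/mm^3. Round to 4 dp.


SE = 196 / 13.23 = 14.8148 J/mm^3


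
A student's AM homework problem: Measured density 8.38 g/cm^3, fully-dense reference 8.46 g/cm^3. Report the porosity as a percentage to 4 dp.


Porosity = (1-8.38/8.46)*100 = 0.9456 %


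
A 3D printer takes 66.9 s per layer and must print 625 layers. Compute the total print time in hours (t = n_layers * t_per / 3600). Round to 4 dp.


t = 625 * 66.9 / 3600 = 11.6146 hrs


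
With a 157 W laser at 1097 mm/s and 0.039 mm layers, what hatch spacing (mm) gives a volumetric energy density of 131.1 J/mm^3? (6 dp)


h = 157 / (131.1*1097*0.039) = 0.027991 mm


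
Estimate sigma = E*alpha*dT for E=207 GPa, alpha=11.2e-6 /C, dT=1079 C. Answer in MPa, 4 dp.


sigma = 207*1000 * 11.2e-6 * 1079 = 2501.5536 MPa


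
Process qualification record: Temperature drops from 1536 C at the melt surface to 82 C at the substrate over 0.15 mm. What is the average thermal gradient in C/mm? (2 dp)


G = (1536-82)/0.15 = 9693.33 C/mm


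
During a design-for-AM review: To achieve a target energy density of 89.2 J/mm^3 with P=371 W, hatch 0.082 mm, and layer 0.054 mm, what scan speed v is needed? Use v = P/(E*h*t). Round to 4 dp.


v = 371 / (89.2*0.082*0.054) = 939.2938 mm/s


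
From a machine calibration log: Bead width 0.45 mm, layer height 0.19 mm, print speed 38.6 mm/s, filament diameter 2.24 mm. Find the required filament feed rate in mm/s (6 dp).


Q = 0.45 * 0.19 * 38.6 = 3.3003 mm^3/s
A_fil = pi*(2.24/2)^2 = 3.94081382 mm^2
v_feed = 3.3003 / 3.94081382 = 0.837467 mm/s


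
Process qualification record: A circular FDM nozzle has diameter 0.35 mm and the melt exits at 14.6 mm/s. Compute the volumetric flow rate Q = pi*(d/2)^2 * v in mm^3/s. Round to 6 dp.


A = pi*(0.35/2)^2 = 0.09621128 mm^2
Q = 0.09621128 * 14.6 = 1.404685 mm^3/s


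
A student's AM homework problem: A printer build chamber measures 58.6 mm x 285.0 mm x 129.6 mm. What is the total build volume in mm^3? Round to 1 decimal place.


V = 58.6 * 285.0 * 129.6 = 2164449.6 mm^3


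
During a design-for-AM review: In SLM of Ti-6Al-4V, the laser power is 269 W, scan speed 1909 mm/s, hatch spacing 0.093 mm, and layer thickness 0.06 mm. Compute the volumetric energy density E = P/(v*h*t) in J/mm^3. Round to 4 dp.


E = 269 / (1909*0.093*0.06) = 25.253 J/mm^3


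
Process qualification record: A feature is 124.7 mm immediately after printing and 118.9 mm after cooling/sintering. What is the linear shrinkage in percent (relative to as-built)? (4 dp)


Shrinkage = ((124.7-118.9)/124.7)*100 = 4.6512 %


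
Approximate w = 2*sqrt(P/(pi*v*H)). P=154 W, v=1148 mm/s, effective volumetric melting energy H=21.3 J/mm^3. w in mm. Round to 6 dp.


w = 2*sqrt(154/(pi*1148*21.3)) = 0.089548 mm


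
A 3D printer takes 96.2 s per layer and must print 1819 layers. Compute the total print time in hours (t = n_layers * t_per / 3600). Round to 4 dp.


t = 1819 * 96.2 / 3600 = 48.6077 hrs


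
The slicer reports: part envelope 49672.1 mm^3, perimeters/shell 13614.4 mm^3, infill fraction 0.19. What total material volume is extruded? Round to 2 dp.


V_infill = (49672.1 - 13614.4) * 0.19 = 6850.96
V_total = 13614.4 + 6850.96 = 20465.36 mm^3


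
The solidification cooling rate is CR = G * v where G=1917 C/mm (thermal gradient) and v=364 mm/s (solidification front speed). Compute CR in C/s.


CR = 1917 * 364 = 697788 C/s


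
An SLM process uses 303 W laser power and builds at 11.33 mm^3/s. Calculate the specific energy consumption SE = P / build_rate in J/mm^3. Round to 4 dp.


SE = 303 / 11.33 = 26.7432 J/mm^3


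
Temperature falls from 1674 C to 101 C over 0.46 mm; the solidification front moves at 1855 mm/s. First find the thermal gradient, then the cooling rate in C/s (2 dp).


G = (1674-101)/0.46 = 3419.56521739 C/mm
CR = 3419.56521739 * 1855 = 6343293.48 C/s


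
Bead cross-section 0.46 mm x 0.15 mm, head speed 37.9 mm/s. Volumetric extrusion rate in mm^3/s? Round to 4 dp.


Rate = 0.46 * 0.15 * 37.9 = 2.6151 mm^3/s


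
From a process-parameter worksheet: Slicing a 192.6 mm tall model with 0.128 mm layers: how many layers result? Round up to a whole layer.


Layers = ceil(192.6/0.128) = 1505


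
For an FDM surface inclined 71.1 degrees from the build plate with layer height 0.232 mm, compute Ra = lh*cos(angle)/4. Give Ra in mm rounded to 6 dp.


Ra = 0.232 * cos(71.1) / 4 = 0.018787 mm


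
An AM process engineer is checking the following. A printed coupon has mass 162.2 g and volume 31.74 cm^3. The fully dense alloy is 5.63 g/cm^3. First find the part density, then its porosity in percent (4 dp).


rho_part = 162.2 / 31.74 = 5.11027095 g/cm^3
Porosity = (1 - 5.11027095/5.63)*100 = 9.2314 %


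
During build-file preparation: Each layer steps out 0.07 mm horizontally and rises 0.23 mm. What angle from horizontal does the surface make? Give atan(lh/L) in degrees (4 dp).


angle = atan(0.23/0.07) = 73.0725 degrees


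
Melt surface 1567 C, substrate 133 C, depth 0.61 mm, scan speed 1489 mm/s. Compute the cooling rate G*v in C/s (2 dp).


G = (1567-133)/0.61 = 2350.81967213 C/mm
CR = 2350.81967213 * 1489 = 3500370.49 C/s


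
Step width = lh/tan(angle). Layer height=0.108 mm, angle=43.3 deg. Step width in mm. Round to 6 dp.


step = 0.108 / tan(43.3) = 0.114607 mm


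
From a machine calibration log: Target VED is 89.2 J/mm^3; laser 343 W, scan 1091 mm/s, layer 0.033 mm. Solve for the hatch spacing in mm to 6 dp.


h = 343 / (89.2*1091*0.033) = 0.106805 mm


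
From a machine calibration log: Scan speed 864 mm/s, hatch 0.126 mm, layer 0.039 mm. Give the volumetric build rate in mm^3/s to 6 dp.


Rate = 864 * 0.126 * 0.039 = 4.245696 mm^3/s


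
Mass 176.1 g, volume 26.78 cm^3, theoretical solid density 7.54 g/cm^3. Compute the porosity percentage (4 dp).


rho_part = 176.1 / 26.78 = 6.57580284 g/cm^3
Porosity = (1 - 6.57580284/7.54)*100 = 12.7878 %


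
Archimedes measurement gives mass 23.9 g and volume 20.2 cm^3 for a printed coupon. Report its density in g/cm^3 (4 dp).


rho = 23.9 / 20.2 = 1.1832 g/cm^3


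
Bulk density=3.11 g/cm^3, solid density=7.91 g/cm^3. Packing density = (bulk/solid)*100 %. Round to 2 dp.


Packing = (3.11/7.91)*100 = 39.32 %


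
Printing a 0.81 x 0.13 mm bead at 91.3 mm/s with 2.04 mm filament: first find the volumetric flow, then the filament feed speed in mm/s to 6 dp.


Q = 0.81 * 0.13 * 91.3 = 9.61389 mm^3/s
A_fil = pi*(2.04/2)^2 = 3.268513 mm^2
v_feed = 9.61389 / 3.268513 = 2.941365 mm/s


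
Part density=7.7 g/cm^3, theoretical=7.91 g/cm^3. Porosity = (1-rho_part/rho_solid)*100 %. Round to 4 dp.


Porosity = (1-7.7/7.91)*100 = 2.6549 %


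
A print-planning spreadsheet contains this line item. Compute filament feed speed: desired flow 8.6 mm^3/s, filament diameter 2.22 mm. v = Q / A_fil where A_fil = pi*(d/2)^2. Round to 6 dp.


A = pi*(2.22/2)^2 = 3.870756
v = 8.6 / 3.870756 = 2.221788 mm/s


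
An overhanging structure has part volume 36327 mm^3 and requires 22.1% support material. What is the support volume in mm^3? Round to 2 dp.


V_support = 36327 * 0.221 = 8028.27 mm^3


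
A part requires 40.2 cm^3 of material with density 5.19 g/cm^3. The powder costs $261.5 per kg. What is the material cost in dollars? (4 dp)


Mass = 40.2*5.19/1000 = 0.208638 kg
Cost = 0.208638 * 261.5 = 54.5588 $


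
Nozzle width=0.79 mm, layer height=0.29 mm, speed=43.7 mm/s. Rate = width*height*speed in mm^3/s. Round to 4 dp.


Rate = 0.79 * 0.29 * 43.7 = 10.0117 mm^3/s


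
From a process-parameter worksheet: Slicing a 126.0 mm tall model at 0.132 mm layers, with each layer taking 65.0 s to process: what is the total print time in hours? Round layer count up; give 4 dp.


Layers = ceil(126.0/0.132) = 955
t = 955 * 65.0 / 3600 = 17.2431 hrs


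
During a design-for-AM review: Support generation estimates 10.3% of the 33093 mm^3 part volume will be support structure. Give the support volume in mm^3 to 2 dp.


V_support = 33093 * 0.103 = 3408.58 mm^3


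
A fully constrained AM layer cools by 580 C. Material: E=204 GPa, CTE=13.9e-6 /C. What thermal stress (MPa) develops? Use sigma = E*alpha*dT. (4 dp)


sigma = 204*1000 * 13.9e-6 * 580 = 1644.648 MPa


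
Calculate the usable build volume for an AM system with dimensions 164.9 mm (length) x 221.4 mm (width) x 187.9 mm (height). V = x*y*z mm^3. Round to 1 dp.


V = 164.9 * 221.4 * 187.9 = 6860014.8 mm^3


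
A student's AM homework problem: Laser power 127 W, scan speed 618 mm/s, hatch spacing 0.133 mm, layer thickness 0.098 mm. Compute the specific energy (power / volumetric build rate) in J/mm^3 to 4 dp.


Build rate = 618 * 0.133 * 0.098 = 8.055012 mm^3/s
SE = 127 / 8.055012 = 15.7666 J/mm^3


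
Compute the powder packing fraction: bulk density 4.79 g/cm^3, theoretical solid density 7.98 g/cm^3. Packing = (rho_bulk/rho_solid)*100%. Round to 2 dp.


Packing = (4.79/7.98)*100 = 60.03 %


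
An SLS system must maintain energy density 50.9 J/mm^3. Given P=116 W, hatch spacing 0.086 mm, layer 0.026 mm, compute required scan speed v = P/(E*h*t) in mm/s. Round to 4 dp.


v = 116 / (50.9*0.086*0.026) = 1019.2211 mm/s


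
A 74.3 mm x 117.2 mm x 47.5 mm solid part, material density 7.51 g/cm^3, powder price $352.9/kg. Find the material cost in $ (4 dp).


V = 74.3 * 117.2 * 47.5 = 413628.1 mm^3 = 413.6281 cm^3
Mass = 413.6281 * 7.51 / 1000 = 3.10634703 kg
Cost = 3.10634703 * 352.9 = 1096.2299 $


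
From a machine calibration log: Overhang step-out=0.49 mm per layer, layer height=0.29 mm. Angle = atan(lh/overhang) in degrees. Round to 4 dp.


angle = atan(0.29/0.49) = 30.6186 degrees


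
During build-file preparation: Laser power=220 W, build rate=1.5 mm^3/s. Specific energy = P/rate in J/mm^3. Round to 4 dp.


SE = 220 / 1.5 = 146.6667 J/mm^3


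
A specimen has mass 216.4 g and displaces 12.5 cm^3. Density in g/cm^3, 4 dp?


rho = 216.4 / 12.5 = 17.312 g/cm^3


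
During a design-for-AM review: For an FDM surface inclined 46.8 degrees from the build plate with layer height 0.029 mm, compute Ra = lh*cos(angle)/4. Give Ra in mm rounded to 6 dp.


Ra = 0.029 * cos(46.8) / 4 = 0.004963 mm


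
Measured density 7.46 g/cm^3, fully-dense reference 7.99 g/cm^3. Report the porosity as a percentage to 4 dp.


Porosity = (1-7.46/7.99)*100 = 6.6333 %


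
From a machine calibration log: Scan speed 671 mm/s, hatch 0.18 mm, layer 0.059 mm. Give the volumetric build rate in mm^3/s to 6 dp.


Rate = 671 * 0.18 * 0.059 = 7.12602 mm^3/s


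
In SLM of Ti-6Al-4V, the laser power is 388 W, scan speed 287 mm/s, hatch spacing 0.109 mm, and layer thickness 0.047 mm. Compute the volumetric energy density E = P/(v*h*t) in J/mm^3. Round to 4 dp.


E = 388 / (287*0.109*0.047) = 263.8915 J/mm^3


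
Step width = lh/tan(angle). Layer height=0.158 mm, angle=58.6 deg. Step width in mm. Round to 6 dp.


step = 0.158 / tan(58.6) = 0.096444 mm


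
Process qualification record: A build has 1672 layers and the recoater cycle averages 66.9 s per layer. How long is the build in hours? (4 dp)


t = 1672 * 66.9 / 3600 = 31.0713 hrs


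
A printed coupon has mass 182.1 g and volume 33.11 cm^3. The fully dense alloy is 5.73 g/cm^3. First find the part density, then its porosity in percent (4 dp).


rho_part = 182.1 / 33.11 = 5.49984899 g/cm^3
Porosity = (1 - 5.49984899/5.73)*100 = 4.0166 %


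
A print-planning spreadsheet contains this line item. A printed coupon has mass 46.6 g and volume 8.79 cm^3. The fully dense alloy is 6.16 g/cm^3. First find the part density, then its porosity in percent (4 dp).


rho_part = 46.6 / 8.79 = 5.30147895 g/cm^3
Porosity = (1 - 5.30147895/6.16)*100 = 13.937 %


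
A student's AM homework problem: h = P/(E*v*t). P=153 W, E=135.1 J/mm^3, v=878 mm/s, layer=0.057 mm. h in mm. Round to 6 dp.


h = 153 / (135.1*878*0.057) = 0.022629 mm


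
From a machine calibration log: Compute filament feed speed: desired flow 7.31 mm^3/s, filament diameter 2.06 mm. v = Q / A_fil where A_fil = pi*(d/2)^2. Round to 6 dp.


A = pi*(2.06/2)^2 = 3.332916
v = 7.31 / 3.332916 = 2.193275 mm/s


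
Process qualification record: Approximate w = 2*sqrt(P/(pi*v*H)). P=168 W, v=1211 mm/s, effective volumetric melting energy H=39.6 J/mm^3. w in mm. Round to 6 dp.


w = 2*sqrt(168/(pi*1211*39.6)) = 0.066787 mm


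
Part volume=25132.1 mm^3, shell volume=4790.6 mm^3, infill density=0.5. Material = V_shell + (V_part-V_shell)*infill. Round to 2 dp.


V_infill = (25132.1 - 4790.6) * 0.5 = 10170.75
V_total = 4790.6 + 10170.75 = 14961.35 mm^3


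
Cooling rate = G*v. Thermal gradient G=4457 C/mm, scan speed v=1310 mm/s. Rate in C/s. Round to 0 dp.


CR = 4457 * 1310 = 5838670 C/s


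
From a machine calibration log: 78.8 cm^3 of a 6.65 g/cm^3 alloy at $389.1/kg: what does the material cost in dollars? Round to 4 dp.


Mass = 78.8*6.65/1000 = 0.52402 kg
Cost = 0.52402 * 389.1 = 203.8962 $


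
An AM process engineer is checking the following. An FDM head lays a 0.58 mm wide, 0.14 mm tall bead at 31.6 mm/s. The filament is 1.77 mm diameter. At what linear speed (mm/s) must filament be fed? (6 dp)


Q = 0.58 * 0.14 * 31.6 = 2.56592 mm^3/s
A_fil = pi*(1.77/2)^2 = 2.46057391 mm^2
v_feed = 2.56592 / 2.46057391 = 1.042814 mm/s


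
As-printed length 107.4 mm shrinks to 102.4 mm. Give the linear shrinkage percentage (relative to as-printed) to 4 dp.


Shrinkage = ((107.4-102.4)/107.4)*100 = 4.6555 %


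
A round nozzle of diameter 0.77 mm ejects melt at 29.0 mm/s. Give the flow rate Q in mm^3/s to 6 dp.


A = pi*(0.77/2)^2 = 0.46566257 mm^2
Q = 0.46566257 * 29.0 = 13.504215 mm^3/s


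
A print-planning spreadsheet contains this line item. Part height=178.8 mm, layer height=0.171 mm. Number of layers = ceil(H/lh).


Layers = ceil(178.8/0.171) = 1046


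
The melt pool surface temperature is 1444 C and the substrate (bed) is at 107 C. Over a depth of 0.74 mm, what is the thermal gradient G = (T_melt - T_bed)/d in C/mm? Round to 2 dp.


G = (1444-107)/0.74 = 1806.76 C/mm


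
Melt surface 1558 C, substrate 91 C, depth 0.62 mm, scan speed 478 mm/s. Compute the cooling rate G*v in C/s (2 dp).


G = (1558-91)/0.62 = 2366.12903226 C/mm
CR = 2366.12903226 * 478 = 1131009.68 C/s


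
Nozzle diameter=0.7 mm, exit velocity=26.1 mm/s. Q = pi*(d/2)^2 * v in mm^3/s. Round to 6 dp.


A = pi*(0.7/2)^2 = 0.3848451 mm^2
Q = 0.3848451 * 26.1 = 10.044457 mm^3/s


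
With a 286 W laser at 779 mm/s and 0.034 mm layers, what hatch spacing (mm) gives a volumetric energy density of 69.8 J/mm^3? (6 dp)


h = 286 / (69.8*779*0.034) = 0.154701 mm


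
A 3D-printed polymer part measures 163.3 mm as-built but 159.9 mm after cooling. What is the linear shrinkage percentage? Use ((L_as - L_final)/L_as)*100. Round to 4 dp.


Shrinkage = ((163.3-159.9)/163.3)*100 = 2.0821 %


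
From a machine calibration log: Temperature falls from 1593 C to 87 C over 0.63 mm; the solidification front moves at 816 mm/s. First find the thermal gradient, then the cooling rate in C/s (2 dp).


G = (1593-87)/0.63 = 2390.47619048 C/mm
CR = 2390.47619048 * 816 = 1950628.57 C/s


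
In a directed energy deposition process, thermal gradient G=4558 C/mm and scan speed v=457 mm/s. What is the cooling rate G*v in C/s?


CR = 4558 * 457 = 2083006 C/s


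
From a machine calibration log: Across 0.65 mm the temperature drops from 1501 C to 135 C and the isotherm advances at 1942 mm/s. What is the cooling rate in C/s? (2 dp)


G = (1501-135)/0.65 = 2101.53846154 C/mm
CR = 2101.53846154 * 1942 = 4081187.69 C/s


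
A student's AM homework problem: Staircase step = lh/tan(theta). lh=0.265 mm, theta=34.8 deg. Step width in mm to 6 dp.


step = 0.265 / tan(34.8) = 0.381285 mm


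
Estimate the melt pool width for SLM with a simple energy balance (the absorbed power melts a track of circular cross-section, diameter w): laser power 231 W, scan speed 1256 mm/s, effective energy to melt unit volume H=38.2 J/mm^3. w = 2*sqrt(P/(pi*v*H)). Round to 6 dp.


w = 2*sqrt(231/(pi*1256*38.2)) = 0.078295 mm


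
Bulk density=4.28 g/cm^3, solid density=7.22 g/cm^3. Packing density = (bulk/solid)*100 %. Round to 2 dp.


Packing = (4.28/7.22)*100 = 59.28 %


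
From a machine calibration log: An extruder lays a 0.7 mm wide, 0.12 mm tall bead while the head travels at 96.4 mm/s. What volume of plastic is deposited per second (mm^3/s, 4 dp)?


Rate = 0.7 * 0.12 * 96.4 = 8.0976 mm^3/s


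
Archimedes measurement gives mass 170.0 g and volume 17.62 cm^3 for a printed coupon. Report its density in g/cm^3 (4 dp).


rho = 170.0 / 17.62 = 9.6481 g/cm^3


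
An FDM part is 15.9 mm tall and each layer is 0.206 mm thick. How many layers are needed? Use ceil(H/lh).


Layers = ceil(15.9/0.206) = 78


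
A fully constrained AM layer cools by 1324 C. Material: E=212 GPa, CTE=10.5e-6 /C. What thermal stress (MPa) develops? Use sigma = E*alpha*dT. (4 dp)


sigma = 212*1000 * 10.5e-6 * 1324 = 2947.224 MPa


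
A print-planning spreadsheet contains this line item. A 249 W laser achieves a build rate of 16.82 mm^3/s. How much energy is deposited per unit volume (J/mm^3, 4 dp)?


SE = 249 / 16.82 = 14.8038 J/mm^3


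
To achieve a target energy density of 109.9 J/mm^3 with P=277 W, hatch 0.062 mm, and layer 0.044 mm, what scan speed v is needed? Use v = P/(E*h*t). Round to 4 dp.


v = 277 / (109.9*0.062*0.044) = 923.9271 mm/s


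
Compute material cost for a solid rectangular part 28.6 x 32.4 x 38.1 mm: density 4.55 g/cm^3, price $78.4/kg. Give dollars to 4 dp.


V = 28.6 * 32.4 * 38.1 = 35304.984 mm^3 = 35.304984 cm^3
Mass = 35.304984 * 4.55 / 1000 = 0.16063768 kg
Cost = 0.16063768 * 78.4 = 12.594 $


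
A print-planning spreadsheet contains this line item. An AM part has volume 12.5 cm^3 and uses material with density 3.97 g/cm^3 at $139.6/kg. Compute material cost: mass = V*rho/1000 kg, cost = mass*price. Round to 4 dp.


Mass = 12.5*3.97/1000 = 0.049625 kg
Cost = 0.049625 * 139.6 = 6.9277 $


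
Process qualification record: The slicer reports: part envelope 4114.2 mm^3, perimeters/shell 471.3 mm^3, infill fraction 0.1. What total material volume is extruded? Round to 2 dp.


V_infill = (4114.2 - 471.3) * 0.1 = 364.29
V_total = 471.3 + 364.29 = 835.59 mm^3


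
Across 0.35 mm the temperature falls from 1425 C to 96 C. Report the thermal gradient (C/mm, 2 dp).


G = (1425-96)/0.35 = 3797.14 C/mm


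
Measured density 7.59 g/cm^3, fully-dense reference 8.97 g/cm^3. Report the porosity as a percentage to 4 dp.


Porosity = (1-7.59/8.97)*100 = 15.3846 %


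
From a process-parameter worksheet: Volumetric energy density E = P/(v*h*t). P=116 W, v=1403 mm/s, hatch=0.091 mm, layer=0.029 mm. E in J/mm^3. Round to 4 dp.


E = 116 / (1403*0.091*0.029) = 31.33 J/mm^3


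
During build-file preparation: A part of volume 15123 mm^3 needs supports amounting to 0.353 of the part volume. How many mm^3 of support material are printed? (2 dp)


V_support = 15123 * 0.353 = 5338.42 mm^3


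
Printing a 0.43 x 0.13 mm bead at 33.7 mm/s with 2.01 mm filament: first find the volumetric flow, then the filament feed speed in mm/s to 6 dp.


Q = 0.43 * 0.13 * 33.7 = 1.88383 mm^3/s
A_fil = pi*(2.01/2)^2 = 3.17308712 mm^2
v_feed = 1.88383 / 3.17308712 = 0.59369 mm/s


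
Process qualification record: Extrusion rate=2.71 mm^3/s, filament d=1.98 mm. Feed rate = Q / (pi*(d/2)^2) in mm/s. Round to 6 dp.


A = pi*(1.98/2)^2 = 3.079075
v = 2.71 / 3.079075 = 0.880134 mm/s


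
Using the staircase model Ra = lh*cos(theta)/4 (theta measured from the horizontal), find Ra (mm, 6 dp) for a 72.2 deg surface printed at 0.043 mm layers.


Ra = 0.043 * cos(72.2) / 4 = 0.003286 mm


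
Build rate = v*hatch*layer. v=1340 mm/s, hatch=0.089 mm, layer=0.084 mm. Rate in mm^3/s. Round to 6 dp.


Rate = 1340 * 0.089 * 0.084 = 10.01784 mm^3/s


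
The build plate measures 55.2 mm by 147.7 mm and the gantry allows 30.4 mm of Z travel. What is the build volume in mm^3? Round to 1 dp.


V = 55.2 * 147.7 * 30.4 = 247852.4 mm^3


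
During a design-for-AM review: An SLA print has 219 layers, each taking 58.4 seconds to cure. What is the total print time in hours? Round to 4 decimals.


t = 219 * 58.4 / 3600 = 3.5527 hrs


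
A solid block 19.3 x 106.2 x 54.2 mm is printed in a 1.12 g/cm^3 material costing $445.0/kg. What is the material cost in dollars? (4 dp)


V = 19.3 * 106.2 * 54.2 = 111091.572 mm^3 = 111.091572 cm^3
Mass = 111.091572 * 1.12 / 1000 = 0.12442256 kg
Cost = 0.12442256 * 445.0 = 55.368 $


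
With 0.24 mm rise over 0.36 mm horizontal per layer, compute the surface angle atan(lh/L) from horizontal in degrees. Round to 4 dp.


angle = atan(0.24/0.36) = 33.6901 degrees


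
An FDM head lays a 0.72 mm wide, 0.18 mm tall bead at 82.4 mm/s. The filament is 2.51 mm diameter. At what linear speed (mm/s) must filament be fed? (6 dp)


Q = 0.72 * 0.18 * 82.4 = 10.67904 mm^3/s
A_fil = pi*(2.51/2)^2 = 4.94808697 mm^2
v_feed = 10.67904 / 4.94808697 = 2.158216 mm/s


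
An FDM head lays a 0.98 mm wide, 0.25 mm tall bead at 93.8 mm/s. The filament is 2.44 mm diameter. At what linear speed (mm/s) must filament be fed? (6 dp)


Q = 0.98 * 0.25 * 93.8 = 22.981 mm^3/s
A_fil = pi*(2.44/2)^2 = 4.67594651 mm^2
v_feed = 22.981 / 4.67594651 = 4.914727 mm/s


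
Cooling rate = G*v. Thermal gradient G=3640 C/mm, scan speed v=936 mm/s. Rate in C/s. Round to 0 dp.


CR = 3640 * 936 = 3407040 C/s


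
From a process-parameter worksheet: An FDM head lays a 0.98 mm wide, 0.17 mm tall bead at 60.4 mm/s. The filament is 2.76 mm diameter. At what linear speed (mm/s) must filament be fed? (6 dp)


Q = 0.98 * 0.17 * 60.4 = 10.06264 mm^3/s
A_fil = pi*(2.76/2)^2 = 5.98284905 mm^2
v_feed = 10.06264 / 5.98284905 = 1.681914 mm/s


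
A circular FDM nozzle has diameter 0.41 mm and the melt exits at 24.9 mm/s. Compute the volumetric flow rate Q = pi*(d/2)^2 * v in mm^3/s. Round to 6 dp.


A = pi*(0.41/2)^2 = 0.13202543 mm^2
Q = 0.13202543 * 24.9 = 3.287433 mm^3/s


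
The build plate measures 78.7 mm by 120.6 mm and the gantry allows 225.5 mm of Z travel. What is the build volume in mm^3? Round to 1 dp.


V = 78.7 * 120.6 * 225.5 = 2140270.1 mm^3


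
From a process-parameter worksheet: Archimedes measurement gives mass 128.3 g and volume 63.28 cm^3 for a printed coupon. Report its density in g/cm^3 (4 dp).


rho = 128.3 / 63.28 = 2.0275 g/cm^3


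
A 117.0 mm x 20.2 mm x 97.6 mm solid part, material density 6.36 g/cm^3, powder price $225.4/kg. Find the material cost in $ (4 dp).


V = 117.0 * 20.2 * 97.6 = 230667.84 mm^3 = 230.66784 cm^3
Mass = 230.66784 * 6.36 / 1000 = 1.46704746 kg
Cost = 1.46704746 * 225.4 = 330.6725 $


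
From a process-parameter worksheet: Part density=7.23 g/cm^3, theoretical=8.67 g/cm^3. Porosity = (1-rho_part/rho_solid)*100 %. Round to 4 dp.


Porosity = (1-7.23/8.67)*100 = 16.609 %


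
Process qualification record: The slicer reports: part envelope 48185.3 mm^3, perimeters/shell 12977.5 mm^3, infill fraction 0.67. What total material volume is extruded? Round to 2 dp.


V_infill = (48185.3 - 12977.5) * 0.67 = 23589.23
V_total = 12977.5 + 23589.23 = 36566.73 mm^3


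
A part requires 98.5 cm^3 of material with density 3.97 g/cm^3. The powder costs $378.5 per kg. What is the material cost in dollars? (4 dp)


Mass = 98.5*3.97/1000 = 0.391045 kg
Cost = 0.391045 * 378.5 = 148.0105 $


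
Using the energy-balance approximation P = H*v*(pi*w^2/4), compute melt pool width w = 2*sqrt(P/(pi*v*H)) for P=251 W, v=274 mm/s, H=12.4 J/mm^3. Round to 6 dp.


w = 2*sqrt(251/(pi*274*12.4)) = 0.306694 mm


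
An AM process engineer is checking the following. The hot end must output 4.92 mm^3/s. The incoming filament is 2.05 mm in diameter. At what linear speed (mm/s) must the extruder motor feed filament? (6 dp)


A = pi*(2.05/2)^2 = 3.300636
v = 4.92 / 3.300636 = 1.490622 mm/s


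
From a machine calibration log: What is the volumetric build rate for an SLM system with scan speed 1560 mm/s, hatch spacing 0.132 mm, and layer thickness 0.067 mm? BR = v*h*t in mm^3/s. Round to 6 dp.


Rate = 1560 * 0.132 * 0.067 = 13.79664 mm^3/s


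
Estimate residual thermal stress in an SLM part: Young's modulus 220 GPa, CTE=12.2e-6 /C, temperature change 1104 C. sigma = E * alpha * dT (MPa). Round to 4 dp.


sigma = 220*1000 * 12.2e-6 * 1104 = 2963.136 MPa


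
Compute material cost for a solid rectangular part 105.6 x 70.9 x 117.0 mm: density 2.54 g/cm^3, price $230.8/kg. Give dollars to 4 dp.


V = 105.6 * 70.9 * 117.0 = 875983.68 mm^3 = 875.98368 cm^3
Mass = 875.98368 * 2.54 / 1000 = 2.22499855 kg
Cost = 2.22499855 * 230.8 = 513.5297 $


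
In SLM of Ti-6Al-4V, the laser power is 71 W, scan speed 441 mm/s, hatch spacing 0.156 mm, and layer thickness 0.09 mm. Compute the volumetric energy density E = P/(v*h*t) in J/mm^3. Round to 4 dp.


E = 71 / (441*0.156*0.09) = 11.4671 J/mm^3


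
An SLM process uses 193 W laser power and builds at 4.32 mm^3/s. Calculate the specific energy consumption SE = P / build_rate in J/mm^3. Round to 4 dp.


SE = 193 / 4.32 = 44.6759 J/mm^3


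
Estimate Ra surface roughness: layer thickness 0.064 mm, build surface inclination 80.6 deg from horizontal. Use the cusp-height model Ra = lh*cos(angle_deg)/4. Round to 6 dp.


Ra = 0.064 * cos(80.6) / 4 = 0.002613 mm


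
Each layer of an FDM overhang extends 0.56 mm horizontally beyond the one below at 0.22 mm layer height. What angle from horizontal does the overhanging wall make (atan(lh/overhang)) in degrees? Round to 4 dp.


angle = atan(0.22/0.56) = 21.4477 degrees


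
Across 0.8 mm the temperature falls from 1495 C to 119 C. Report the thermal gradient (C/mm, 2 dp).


G = (1495-119)/0.8 = 1720.0 C/mm


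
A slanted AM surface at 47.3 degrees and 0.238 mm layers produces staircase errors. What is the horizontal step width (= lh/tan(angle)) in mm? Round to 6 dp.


step = 0.238 / tan(47.3) = 0.21962 mm


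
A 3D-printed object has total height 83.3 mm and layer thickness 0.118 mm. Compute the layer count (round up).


Layers = ceil(83.3/0.118) = 706


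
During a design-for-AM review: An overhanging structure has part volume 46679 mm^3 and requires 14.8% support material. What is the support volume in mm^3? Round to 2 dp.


V_support = 46679 * 0.148 = 6908.49 mm^3


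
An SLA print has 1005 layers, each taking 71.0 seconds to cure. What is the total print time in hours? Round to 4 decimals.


t = 1005 * 71.0 / 3600 = 19.8208 hrs


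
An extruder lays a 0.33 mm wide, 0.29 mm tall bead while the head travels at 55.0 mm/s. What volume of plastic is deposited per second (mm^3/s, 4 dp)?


Rate = 0.33 * 0.29 * 55.0 = 5.2635 mm^3/s


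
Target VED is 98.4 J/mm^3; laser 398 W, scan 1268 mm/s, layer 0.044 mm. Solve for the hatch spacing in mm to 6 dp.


h = 398 / (98.4*1268*0.044) = 0.072496 mm


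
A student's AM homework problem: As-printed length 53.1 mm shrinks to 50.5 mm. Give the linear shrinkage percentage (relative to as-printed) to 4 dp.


Shrinkage = ((53.1-50.5)/53.1)*100 = 4.8964 %


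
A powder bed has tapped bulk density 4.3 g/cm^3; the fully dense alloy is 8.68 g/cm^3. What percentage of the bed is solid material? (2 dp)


Packing = (4.3/8.68)*100 = 49.54 %


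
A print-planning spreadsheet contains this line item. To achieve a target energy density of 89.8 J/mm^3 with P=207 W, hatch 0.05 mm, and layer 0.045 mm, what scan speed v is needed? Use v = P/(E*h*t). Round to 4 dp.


v = 207 / (89.8*0.05*0.045) = 1024.4989 mm/s


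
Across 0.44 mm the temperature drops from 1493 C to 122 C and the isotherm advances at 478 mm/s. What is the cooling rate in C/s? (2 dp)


G = (1493-122)/0.44 = 3115.90909091 C/mm
CR = 3115.90909091 * 478 = 1489404.55 C/s


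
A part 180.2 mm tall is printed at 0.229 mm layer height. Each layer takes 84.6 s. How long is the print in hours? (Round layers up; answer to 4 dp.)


Layers = ceil(180.2/0.229) = 787
t = 787 * 84.6 / 3600 = 18.4945 hrs


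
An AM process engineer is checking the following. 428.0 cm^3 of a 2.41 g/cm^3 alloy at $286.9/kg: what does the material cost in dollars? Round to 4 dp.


Mass = 428.0*2.41/1000 = 1.03148 kg
Cost = 1.03148 * 286.9 = 295.9316 $


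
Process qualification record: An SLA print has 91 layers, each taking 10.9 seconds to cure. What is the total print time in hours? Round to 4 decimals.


t = 91 * 10.9 / 3600 = 0.2755 hrs


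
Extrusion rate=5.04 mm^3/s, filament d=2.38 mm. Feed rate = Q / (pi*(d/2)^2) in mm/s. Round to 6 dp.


A = pi*(2.38/2)^2 = 4.448809
v = 5.04 / 4.448809 = 1.132887 mm/s


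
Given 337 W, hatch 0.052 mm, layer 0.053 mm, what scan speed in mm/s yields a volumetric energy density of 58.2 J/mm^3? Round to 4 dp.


v = 337 / (58.2*0.052*0.053) = 2101.008 mm/s


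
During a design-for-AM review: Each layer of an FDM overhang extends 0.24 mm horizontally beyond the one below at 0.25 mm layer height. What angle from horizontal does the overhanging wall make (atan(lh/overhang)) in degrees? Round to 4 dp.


angle = atan(0.25/0.24) = 46.1691 degrees


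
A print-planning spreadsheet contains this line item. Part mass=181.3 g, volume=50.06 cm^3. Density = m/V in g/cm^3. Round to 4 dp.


rho = 181.3 / 50.06 = 3.6217 g/cm^3


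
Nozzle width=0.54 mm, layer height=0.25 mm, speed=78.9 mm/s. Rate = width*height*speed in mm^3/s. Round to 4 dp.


Rate = 0.54 * 0.25 * 78.9 = 10.6515 mm^3/s


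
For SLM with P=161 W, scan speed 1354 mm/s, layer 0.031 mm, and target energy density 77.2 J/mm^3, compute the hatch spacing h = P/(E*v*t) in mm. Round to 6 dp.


h = 161 / (77.2*1354*0.031) = 0.049685 mm


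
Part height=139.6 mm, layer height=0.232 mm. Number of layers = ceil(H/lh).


Layers = ceil(139.6/0.232) = 602
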